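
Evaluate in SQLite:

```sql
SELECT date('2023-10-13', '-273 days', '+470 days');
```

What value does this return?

Applying '-273 days' to 2023-10-13: counting 273 days back gives 2023-01-13.
Applying '+470 days' to 2023-01-13: counting 470 days forward gives 2024-04-27.

2024-04-27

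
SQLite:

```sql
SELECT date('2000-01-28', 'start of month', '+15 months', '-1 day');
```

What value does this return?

2001-03-31

`start of month` rewinds 2000-01-28 to 2000-01-01.
Adding +15 months to 2000-01-01 gives 2001-04-01.
Going back 1 day from 2001-04-01 reaches 2001-03-31 (last day of March, 31 days).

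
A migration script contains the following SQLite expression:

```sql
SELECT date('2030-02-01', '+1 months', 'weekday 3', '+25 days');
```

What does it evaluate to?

Adding +1 month to 2030-02-01 gives 2030-03-01.
`weekday 3` advances to the next Wednesday; 2030-03-01 is a Friday, so it moves forward to 2030-03-06.
Advancing 25 more days within March lands on 2030-03-31.

2030-03-31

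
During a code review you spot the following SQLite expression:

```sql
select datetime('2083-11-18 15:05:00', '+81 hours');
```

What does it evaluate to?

2083-11-22 00:05:00

+81 hours from 2083-11-18 15:05:00 is 2083-11-22 00:05:00 (crosses midnight).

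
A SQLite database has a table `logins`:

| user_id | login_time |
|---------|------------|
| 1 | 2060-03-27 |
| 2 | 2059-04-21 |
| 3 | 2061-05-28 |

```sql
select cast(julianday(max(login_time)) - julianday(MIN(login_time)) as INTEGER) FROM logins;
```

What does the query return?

MIN = 2059-04-21, MAX = 2061-05-28.
9 days remain in April 2059 after the 21st (30 − 21).
Full months from May 2059 through April 2061 contribute their day counts.
Then 28 days into May 2061.
Total: 9 + 31 + 30 + 31 + 31 + 30 + 31 + 30 + 31 + 31 + 29 + 31 + 30 + 31 + 30 + 31 + 31 + 30 + 31 + 30 + 31 + 31 + 28 + 31 + 30 + 28 = 768.

768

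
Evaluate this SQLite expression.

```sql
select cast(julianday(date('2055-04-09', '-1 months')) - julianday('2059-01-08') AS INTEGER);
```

-1401

Adding -1 month to 2055-04-09 gives 2055-03-09.
22 days remain in March 2055 after the 9th (31 − 9).
Full months from April 2055 through December 2058 contribute their day counts.
Then 8 days into January 2059.
Total: 22 + 30 + 31 + 30 + 31 + 31 + 30 + 31 + 30 + 31 + 31 + 29 + 31 + 30 + 31 + 30 + 31 + 31 + 30 + 31 + 30 + 31 + 31 + 28 + 31 + 30 + 31 + 30 + 31 + 31 + 30 + 31 + 30 + 31 + 31 + 28 + 31 + 30 + 31 + 30 + 31 + 31 + 30 + 31 + 30 + 31 + 8 = 1401.
The subtraction is earlier − later, so the result is −1401 → -1401.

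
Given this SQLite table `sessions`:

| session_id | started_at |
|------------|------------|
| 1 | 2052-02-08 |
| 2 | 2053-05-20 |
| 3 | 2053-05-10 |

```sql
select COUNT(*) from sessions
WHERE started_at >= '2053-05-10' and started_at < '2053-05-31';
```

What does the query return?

Rows in [2053-05-10, 2053-05-31): 2053-05-20, 2053-05-10 → 2 rows.

2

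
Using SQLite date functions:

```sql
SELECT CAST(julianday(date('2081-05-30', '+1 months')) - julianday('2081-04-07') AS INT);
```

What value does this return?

Adding +1 month to 2081-05-30 gives 2081-06-30.
23 days remain in April 2081 after the 7th (30 − 7).
May 2081: 31 days.
Then 30 days into June 2081.
Total: 23 + 31 + 30 = 84.

84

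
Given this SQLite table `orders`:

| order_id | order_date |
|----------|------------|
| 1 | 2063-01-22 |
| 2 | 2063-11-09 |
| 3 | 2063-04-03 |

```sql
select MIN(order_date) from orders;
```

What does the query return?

2063-01-22

MIN over {2063-01-22, 2063-04-03, 2063-11-09}.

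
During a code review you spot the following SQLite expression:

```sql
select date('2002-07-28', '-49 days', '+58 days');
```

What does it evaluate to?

Applying '-49 days' to 2002-07-28: counting 49 days back gives 2002-06-09.
Applying '+58 days' to 2002-06-09: counting 58 days forward gives 2002-08-06.

2002-08-06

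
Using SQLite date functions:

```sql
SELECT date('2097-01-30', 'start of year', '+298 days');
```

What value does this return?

2097-10-26

`start of year` rewinds 2097-01-30 to 2097-01-01.
Applying '+298 days' to 2097-01-01: counting 298 days forward gives 2097-10-26.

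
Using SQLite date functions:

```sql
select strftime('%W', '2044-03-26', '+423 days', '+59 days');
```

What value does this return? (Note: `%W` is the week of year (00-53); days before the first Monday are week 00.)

First apply '+423 days', '+59 days': 2044-03-26 → 2045-07-21.
2045-07-21 is a Friday. SQLite's %W counts Mondays since the year started; the result is 29.

29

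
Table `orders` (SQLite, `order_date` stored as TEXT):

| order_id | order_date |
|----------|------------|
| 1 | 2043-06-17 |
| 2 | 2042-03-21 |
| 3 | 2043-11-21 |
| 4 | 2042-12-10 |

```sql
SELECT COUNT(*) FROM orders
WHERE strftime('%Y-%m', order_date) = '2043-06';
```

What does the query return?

1

Rows with year-month 2043-06: 2043-06-17 → 1.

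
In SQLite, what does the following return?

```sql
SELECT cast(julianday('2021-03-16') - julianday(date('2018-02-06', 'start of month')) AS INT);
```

1139

`start of month` rewinds 2018-02-06 to 2018-02-01.
27 days remain in February 2018 after the 1st (28 − 1).
Full months from March 2018 through February 2021 contribute their day counts.
Then 16 days into March 2021.
Total: 27 + 31 + 30 + 31 + 30 + 31 + 31 + 30 + 31 + 30 + 31 + 31 + 28 + 31 + 30 + 31 + 30 + 31 + 31 + 30 + 31 + 30 + 31 + 31 + 29 + 31 + 30 + 31 + 30 + 31 + 31 + 30 + 31 + 30 + 31 + 31 + 28 + 16 = 1139.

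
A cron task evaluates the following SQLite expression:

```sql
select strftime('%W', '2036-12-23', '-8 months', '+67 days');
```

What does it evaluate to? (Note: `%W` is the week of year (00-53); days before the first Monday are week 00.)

25

First apply '-8 months', '+67 days': 2036-12-23 → 2036-06-29.
2036-06-29 is a Sunday. SQLite's %W counts Mondays since the year started; the result is 25.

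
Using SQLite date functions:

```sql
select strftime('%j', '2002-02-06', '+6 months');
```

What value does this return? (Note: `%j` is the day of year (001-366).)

First apply '+6 months': 2002-02-06 → 2002-08-06.
Day-of-year for 2002-08-06: days since 2002-01-01 inclusive = 218, zero-padded to 218.

218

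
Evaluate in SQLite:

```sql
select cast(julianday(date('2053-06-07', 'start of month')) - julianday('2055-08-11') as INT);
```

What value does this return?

-801

`start of month` rewinds 2053-06-07 to 2053-06-01.
29 days remain in June 2053 after the 1st (30 − 1).
Full months from July 2053 through July 2055 contribute their day counts.
Then 11 days into August 2055.
Total: 29 + 31 + 31 + 30 + 31 + 30 + 31 + 31 + 28 + 31 + 30 + 31 + 30 + 31 + 31 + 30 + 31 + 30 + 31 + 31 + 28 + 31 + 30 + 31 + 30 + 31 + 11 = 801.
The subtraction is earlier − later, so the result is −801 → -801.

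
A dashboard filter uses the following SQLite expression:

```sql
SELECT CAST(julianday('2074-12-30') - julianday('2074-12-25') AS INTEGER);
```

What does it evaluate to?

5

Both dates are in December 2074: 30 − 25 = 5.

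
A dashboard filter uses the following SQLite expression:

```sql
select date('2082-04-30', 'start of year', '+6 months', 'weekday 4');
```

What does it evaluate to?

2082-07-02

`start of year` rewinds 2082-04-30 to 2082-01-01.
Adding +6 months to 2082-01-01 gives 2082-07-01.
`weekday 4` advances to the next Thursday; 2082-07-01 is a Wednesday, so it moves forward to 2082-07-02.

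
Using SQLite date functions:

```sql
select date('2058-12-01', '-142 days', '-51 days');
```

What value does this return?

2058-05-22

Applying '-142 days' to 2058-12-01: counting 142 days back gives 2058-07-12.
Applying '-51 days' to 2058-07-12: counting 51 days back gives 2058-05-22.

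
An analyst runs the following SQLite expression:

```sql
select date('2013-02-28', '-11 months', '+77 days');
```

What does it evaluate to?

Adding -11 months to 2013-02-28 gives 2012-03-28.
Applying '+77 days' to 2012-03-28: counting 77 days forward gives 2012-06-13.

2012-06-13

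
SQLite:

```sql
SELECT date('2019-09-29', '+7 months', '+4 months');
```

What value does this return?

2020-08-29

Adding +7 months to 2019-09-29 gives 2020-04-29.
Adding +4 months to 2020-04-29 gives 2020-08-29.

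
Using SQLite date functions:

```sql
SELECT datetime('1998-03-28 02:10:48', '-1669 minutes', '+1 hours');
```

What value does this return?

1669 minutes = 27h 49m; -1669 minutes from 1998-03-28 02:10:48 is 1998-03-26 22:21:48 (crosses midnight).
+1 hours from 1998-03-26 22:21:48 is 1998-03-26 23:21:48.

1998-03-26 23:21:48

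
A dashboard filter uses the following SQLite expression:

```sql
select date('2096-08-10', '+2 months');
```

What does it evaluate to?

Adding +2 months to 2096-08-10 gives 2096-10-10.

2096-10-10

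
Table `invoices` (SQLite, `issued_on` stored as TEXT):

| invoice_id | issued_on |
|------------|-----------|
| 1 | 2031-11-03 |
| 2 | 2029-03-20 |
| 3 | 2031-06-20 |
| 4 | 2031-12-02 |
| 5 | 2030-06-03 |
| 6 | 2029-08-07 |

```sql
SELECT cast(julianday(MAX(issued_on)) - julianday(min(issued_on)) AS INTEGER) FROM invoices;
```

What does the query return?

MIN = 2029-03-20, MAX = 2031-12-02.
11 days remain in March 2029 after the 20th (31 − 20).
Full months from April 2029 through November 2031 contribute their day counts.
Then 2 days into December 2031.
Total: 11 + 30 + 31 + 30 + 31 + 31 + 30 + 31 + 30 + 31 + 31 + 28 + 31 + 30 + 31 + 30 + 31 + 31 + 30 + 31 + 30 + 31 + 31 + 28 + 31 + 30 + 31 + 30 + 31 + 31 + 30 + 31 + 30 + 2 = 987.

987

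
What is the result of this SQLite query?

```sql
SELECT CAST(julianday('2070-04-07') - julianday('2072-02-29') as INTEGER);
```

23 days remain in April 2070 after the 7th (30 − 7).
Full months from May 2070 through January 2072 contribute their day counts.
Then 29 days into February 2072.
Total: 23 + 31 + 30 + 31 + 31 + 30 + 31 + 30 + 31 + 31 + 28 + 31 + 30 + 31 + 30 + 31 + 31 + 30 + 31 + 30 + 31 + 31 + 29 = 693.
The subtraction is earlier − later, so the result is −693 → -693.

-693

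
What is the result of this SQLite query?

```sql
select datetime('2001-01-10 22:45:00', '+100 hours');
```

2001-01-15 02:45:00

+100 hours from 2001-01-10 22:45:00 is 2001-01-15 02:45:00 (crosses midnight).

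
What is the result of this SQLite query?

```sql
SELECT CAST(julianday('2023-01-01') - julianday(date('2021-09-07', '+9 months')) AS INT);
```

Adding +9 months to 2021-09-07 gives 2022-06-07.
23 days remain in June 2022 after the 7th (30 − 7).
Full months from July 2022 through December 2022 contribute their day counts.
Then 1 day into January 2023.
Total: 23 + 31 + 31 + 30 + 31 + 30 + 31 + 1 = 208.

208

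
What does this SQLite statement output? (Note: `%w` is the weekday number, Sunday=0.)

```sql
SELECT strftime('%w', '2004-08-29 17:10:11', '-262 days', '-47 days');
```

First apply '-262 days', '-47 days': 2004-08-29 17:10:11 → 2003-10-25 17:10:11.
2003-10-25 is a Saturday; with Sunday=0 that is 6.

6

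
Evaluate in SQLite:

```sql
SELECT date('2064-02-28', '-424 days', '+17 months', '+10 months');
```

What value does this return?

2065-03-31

Applying '-424 days' to 2064-02-28: counting 424 days back gives 2062-12-31.
Adding +17 months to 2062-12-31 gives 2064-05-31.
Adding +10 months to 2064-05-31 gives 2065-03-31.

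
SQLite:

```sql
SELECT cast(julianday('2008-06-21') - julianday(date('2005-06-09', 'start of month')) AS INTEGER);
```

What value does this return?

1116

`start of month` rewinds 2005-06-09 to 2005-06-01.
29 days remain in June 2005 after the 1st (30 − 1).
Full months from July 2005 through May 2008 contribute their day counts.
Then 21 days into June 2008.
Total: 29 + 31 + 31 + 30 + 31 + 30 + 31 + 31 + 28 + 31 + 30 + 31 + 30 + 31 + 31 + 30 + 31 + 30 + 31 + 31 + 28 + 31 + 30 + 31 + 30 + 31 + 31 + 30 + 31 + 30 + 31 + 31 + 29 + 31 + 30 + 31 + 21 = 1116.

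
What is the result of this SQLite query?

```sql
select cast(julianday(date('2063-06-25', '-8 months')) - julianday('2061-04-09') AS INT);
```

Adding -8 months to 2063-06-25 gives 2062-10-25.
21 days remain in April 2061 after the 9th (30 − 9).
Full months from May 2061 through September 2062 contribute their day counts.
Then 25 days into October 2062.
Total: 21 + 31 + 30 + 31 + 31 + 30 + 31 + 30 + 31 + 31 + 28 + 31 + 30 + 31 + 30 + 31 + 31 + 30 + 25 = 564.

564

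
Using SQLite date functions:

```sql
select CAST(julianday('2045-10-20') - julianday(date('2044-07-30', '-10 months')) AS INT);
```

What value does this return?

Adding -10 months to 2044-07-30 gives 2043-09-30.
0 days remain in September 2043 after the 30th (30 − 30).
Full months from October 2043 through September 2045 contribute their day counts.
Then 20 days into October 2045.
Total: 0 + 31 + 30 + 31 + 31 + 29 + 31 + 30 + 31 + 30 + 31 + 31 + 30 + 31 + 30 + 31 + 31 + 28 + 31 + 30 + 31 + 30 + 31 + 31 + 30 + 20 = 751.

751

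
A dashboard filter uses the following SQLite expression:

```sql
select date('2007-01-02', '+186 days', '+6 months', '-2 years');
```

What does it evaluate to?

2006-01-07

Applying '+186 days' to 2007-01-02: counting 186 days forward gives 2007-07-07.
Adding +6 months to 2007-07-07 gives 2008-01-07.
Adding -2 years to 2008-01-07 gives 2006-01-07.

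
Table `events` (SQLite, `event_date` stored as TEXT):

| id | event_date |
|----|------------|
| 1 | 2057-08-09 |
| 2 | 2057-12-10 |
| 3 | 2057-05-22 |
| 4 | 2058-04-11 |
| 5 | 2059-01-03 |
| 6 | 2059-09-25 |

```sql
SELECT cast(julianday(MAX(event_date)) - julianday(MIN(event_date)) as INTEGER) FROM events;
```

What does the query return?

856

MIN = 2057-05-22, MAX = 2059-09-25.
9 days remain in May 2057 after the 22nd (31 − 22).
Full months from June 2057 through August 2059 contribute their day counts.
Then 25 days into September 2059.
Total: 9 + 30 + 31 + 31 + 30 + 31 + 30 + 31 + 31 + 28 + 31 + 30 + 31 + 30 + 31 + 31 + 30 + 31 + 30 + 31 + 31 + 28 + 31 + 30 + 31 + 30 + 31 + 31 + 25 = 856.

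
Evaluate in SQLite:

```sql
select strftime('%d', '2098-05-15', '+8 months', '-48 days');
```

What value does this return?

28

First apply '+8 months', '-48 days': 2098-05-15 → 2098-11-28.
`%d` extracts the 2-digit day of month: 28.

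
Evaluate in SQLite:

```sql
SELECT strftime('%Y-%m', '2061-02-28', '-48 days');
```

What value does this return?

First apply '-48 days': 2061-02-28 → 2061-01-11.
`%Y-%m` extracts the year-month: 2061-01.

2061-01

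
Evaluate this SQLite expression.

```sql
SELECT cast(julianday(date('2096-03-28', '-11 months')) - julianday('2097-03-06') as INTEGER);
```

Adding -11 months to 2096-03-28 gives 2095-04-28.
2 days remain in April 2095 after the 28th (30 − 28).
Full months from May 2095 through February 2097 contribute their day counts.
Then 6 days into March 2097.
Total: 2 + 31 + 30 + 31 + 31 + 30 + 31 + 30 + 31 + 31 + 29 + 31 + 30 + 31 + 30 + 31 + 31 + 30 + 31 + 30 + 31 + 31 + 28 + 6 = 678.
The subtraction is earlier − later, so the result is −678 → -678.

-678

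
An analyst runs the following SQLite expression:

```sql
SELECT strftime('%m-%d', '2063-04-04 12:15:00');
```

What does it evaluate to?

04-04

`%m-%d` extracts the month-day: 04-04.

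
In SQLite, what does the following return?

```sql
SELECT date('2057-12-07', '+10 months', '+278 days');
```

Adding +10 months to 2057-12-07 gives 2058-10-07.
Applying '+278 days' to 2058-10-07: counting 278 days forward gives 2059-07-12.

2059-07-12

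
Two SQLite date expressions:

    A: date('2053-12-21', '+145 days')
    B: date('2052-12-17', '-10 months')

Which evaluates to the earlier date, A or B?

B

A = 2054-05-15.
B = 2052-02-17.
B is earlier.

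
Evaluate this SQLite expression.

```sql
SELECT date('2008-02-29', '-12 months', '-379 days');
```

2006-02-15

Adding -12 months to 2008-02-29 targets 2007-02-29. February 2007 has only 28 days, so SQLite normalizes the 1-day overflow forward to 2007-03-01.
Applying '-379 days' to 2007-03-01: counting 379 days back gives 2006-02-15.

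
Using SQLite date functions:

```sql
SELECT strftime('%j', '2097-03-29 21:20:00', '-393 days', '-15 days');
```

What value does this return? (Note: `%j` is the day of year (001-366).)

046

First apply '-393 days', '-15 days': 2097-03-29 21:20:00 → 2096-02-15 21:20:00.
Day-of-year for 2096-02-15: days since 2096-01-01 inclusive = 46, zero-padded to 046.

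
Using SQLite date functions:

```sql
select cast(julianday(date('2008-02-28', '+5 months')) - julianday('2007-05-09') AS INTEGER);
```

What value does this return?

Adding +5 months to 2008-02-28 gives 2008-07-28.
22 days remain in May 2007 after the 9th (31 − 9).
Full months from June 2007 through June 2008 contribute their day counts.
Then 28 days into July 2008.
Total: 22 + 30 + 31 + 31 + 30 + 31 + 30 + 31 + 31 + 29 + 31 + 30 + 31 + 30 + 28 = 446.

446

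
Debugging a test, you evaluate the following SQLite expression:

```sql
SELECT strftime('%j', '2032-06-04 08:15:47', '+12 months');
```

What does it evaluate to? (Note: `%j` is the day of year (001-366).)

First apply '+12 months': 2032-06-04 08:15:47 → 2033-06-04 08:15:47.
Day-of-year for 2033-06-04: days since 2033-01-01 inclusive = 155, zero-padded to 155.

155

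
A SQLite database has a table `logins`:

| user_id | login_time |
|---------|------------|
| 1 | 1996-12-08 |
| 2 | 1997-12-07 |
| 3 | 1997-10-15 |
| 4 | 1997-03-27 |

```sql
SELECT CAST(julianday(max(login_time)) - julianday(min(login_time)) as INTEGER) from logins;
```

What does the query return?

MIN = 1996-12-08, MAX = 1997-12-07.
23 days remain in December 1996 after the 8th (31 − 8).
Full months from January 1997 through November 1997 contribute their day counts.
Then 7 days into December 1997.
Total: 23 + 31 + 28 + 31 + 30 + 31 + 30 + 31 + 31 + 30 + 31 + 30 + 7 = 364.

364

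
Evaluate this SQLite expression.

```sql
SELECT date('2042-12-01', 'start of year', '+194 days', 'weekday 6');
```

2042-07-19

`start of year` rewinds 2042-12-01 to 2042-01-01.
Applying '+194 days' to 2042-01-01: counting 194 days forward gives 2042-07-14.
`weekday 6` advances to the next Saturday; 2042-07-14 is a Monday, so it moves forward to 2042-07-19.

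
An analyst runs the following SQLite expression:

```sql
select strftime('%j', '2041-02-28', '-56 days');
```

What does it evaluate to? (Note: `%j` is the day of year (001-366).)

003

First apply '-56 days': 2041-02-28 → 2041-01-03.
Day-of-year for 2041-01-03: days since 2041-01-01 inclusive = 3, zero-padded to 003.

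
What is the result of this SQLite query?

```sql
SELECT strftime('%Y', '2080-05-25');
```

2080

`%Y` extracts the 4-digit year: 2080.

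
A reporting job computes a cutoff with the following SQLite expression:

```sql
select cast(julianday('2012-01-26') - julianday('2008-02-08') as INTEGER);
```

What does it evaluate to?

21 days remain in February 2008 after the 8th (29 − 8).
Full months from March 2008 through December 2011 contribute their day counts.
Then 26 days into January 2012.
Total: 21 + 31 + 30 + 31 + 30 + 31 + 31 + 30 + 31 + 30 + 31 + 31 + 28 + 31 + 30 + 31 + 30 + 31 + 31 + 30 + 31 + 30 + 31 + 31 + 28 + 31 + 30 + 31 + 30 + 31 + 31 + 30 + 31 + 30 + 31 + 31 + 28 + 31 + 30 + 31 + 30 + 31 + 31 + 30 + 31 + 30 + 31 + 26 = 1448.

1448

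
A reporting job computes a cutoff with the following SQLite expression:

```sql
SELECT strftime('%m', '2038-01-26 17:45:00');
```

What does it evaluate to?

`%m` extracts the 2-digit month (01-12): 01.

01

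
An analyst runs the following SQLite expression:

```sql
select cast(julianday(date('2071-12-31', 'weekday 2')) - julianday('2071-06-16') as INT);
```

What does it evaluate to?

`weekday 2` advances to the next Tuesday; 2071-12-31 is a Thursday, so it moves forward to 2072-01-05.
14 days remain in June 2071 after the 16th (30 − 16).
Full months from July 2071 through December 2071 contribute their day counts.
Then 5 days into January 2072.
Total: 14 + 31 + 31 + 30 + 31 + 30 + 31 + 5 = 203.

203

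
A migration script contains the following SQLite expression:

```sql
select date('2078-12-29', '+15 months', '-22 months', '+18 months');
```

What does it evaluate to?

2079-11-29

Adding +15 months to 2078-12-29 gives 2080-03-29.
Adding -22 months to 2080-03-29 gives 2078-05-29.
Adding +18 months to 2078-05-29 gives 2079-11-29.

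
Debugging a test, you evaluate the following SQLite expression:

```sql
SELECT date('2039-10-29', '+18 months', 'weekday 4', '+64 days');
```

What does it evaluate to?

2041-07-05

Adding +18 months to 2039-10-29 gives 2041-04-29.
`weekday 4` advances to the next Thursday; 2041-04-29 is a Monday, so it moves forward to 2041-05-02.
Applying '+64 days' to 2041-05-02: counting 64 days forward gives 2041-07-05.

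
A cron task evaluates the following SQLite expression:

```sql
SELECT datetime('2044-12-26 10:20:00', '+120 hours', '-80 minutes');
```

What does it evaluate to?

2044-12-31 09:00:00

+120 hours from 2044-12-26 10:20:00 is 2044-12-31 10:20:00 (crosses midnight).
80 minutes = 1h 20m; -80 minutes from 2044-12-31 10:20:00 is 2044-12-31 09:00:00.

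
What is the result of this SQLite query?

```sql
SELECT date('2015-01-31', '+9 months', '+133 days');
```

Adding +9 months to 2015-01-31 gives 2015-10-31.
Applying '+133 days' to 2015-10-31: counting 133 days forward gives 2016-03-12.

2016-03-12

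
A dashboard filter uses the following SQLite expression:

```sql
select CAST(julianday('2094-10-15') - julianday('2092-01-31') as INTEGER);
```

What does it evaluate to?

0 days remain in January 2092 after the 31st (31 − 31).
Full months from February 2092 through September 2094 contribute their day counts.
Then 15 days into October 2094.
Total: 0 + 29 + 31 + 30 + 31 + 30 + 31 + 31 + 30 + 31 + 30 + 31 + 31 + 28 + 31 + 30 + 31 + 30 + 31 + 31 + 30 + 31 + 30 + 31 + 31 + 28 + 31 + 30 + 31 + 30 + 31 + 31 + 30 + 15 = 988.

988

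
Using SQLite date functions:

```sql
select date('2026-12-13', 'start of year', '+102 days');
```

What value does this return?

2026-04-13

`start of year` rewinds 2026-12-13 to 2026-01-01.
Applying '+102 days' to 2026-01-01: counting 102 days forward gives 2026-04-13.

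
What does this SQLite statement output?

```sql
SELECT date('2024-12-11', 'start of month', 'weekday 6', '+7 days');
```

`start of month` rewinds 2024-12-11 to 2024-12-01.
`weekday 6` advances to the next Saturday; 2024-12-01 is a Sunday, so it moves forward to 2024-12-07.
Advancing 7 more days within December lands on 2024-12-14.

2024-12-14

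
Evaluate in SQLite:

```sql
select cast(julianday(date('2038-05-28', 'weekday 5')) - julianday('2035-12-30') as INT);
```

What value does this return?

`weekday 5` advances to the next Friday; 2038-05-28 is already a Friday, so it stays at 2038-05-28.
1 day remains in December 2035 after the 30th (31 − 30).
Full months from January 2036 through April 2038 contribute their day counts.
Then 28 days into May 2038.
Total: 1 + 31 + 29 + 31 + 30 + 31 + 30 + 31 + 31 + 30 + 31 + 30 + 31 + 31 + 28 + 31 + 30 + 31 + 30 + 31 + 31 + 30 + 31 + 30 + 31 + 31 + 28 + 31 + 30 + 28 = 880.

880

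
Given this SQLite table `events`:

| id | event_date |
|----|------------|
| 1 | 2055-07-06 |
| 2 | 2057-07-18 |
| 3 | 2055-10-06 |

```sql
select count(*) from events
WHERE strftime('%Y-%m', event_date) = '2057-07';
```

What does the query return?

Rows with year-month 2057-07: 2057-07-18 → 1.

1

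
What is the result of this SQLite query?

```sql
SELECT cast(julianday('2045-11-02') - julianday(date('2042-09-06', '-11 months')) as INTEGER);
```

1488

Adding -11 months to 2042-09-06 gives 2041-10-06.
25 days remain in October 2041 after the 6th (31 − 6).
Full months from November 2041 through October 2045 contribute their day counts.
Then 2 days into November 2045.
Total: 25 + 30 + 31 + 31 + 28 + 31 + 30 + 31 + 30 + 31 + 31 + 30 + 31 + 30 + 31 + 31 + 28 + 31 + 30 + 31 + 30 + 31 + 31 + 30 + 31 + 30 + 31 + 31 + 29 + 31 + 30 + 31 + 30 + 31 + 31 + 30 + 31 + 30 + 31 + 31 + 28 + 31 + 30 + 31 + 30 + 31 + 31 + 30 + 31 + 2 = 1488.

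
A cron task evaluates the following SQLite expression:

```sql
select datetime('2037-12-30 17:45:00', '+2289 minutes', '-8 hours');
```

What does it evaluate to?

2037-12-31 23:54:00

2289 minutes = 38h 9m; +2289 minutes from 2037-12-30 17:45:00 is 2038-01-01 07:54:00 (crosses midnight).
-8 hours from 2038-01-01 07:54:00 is 2037-12-31 23:54:00 (crosses midnight).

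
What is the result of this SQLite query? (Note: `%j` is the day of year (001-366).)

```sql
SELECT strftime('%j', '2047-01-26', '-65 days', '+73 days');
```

034

First apply '-65 days', '+73 days': 2047-01-26 → 2047-02-03.
Day-of-year for 2047-02-03: days since 2047-01-01 inclusive = 34, zero-padded to 034.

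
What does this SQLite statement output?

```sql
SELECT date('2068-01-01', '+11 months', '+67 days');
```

2069-02-06

Adding +11 months to 2068-01-01 gives 2068-12-01.
Applying '+67 days' to 2068-12-01: counting 67 days forward gives 2069-02-06.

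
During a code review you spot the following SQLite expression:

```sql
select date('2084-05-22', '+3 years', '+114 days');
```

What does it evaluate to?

2087-09-13

Adding +3 years to 2084-05-22 gives 2087-05-22.
Applying '+114 days' to 2087-05-22: counting 114 days forward gives 2087-09-13.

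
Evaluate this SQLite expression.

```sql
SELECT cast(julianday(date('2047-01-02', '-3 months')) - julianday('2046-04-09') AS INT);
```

Adding -3 months to 2047-01-02 gives 2046-10-02.
21 days remain in April 2046 after the 9th (30 − 9).
May 2046: 31 days.
June 2046: 30 days.
July 2046: 31 days.
August 2046: 31 days.
September 2046: 30 days.
Then 2 days into October 2046.
Total: 21 + 31 + 30 + 31 + 31 + 30 + 2 = 176.

176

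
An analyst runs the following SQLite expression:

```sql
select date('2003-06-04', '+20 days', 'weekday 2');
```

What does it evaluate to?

2003-06-24

Advancing 20 more days within June lands on 2003-06-24.
`weekday 2` advances to the next Tuesday; 2003-06-24 is already a Tuesday, so it stays at 2003-06-24.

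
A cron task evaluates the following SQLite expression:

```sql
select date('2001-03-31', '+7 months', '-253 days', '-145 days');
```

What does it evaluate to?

2000-09-28

Adding +7 months to 2001-03-31 gives 2001-10-31.
Applying '-253 days' to 2001-10-31: counting 253 days back gives 2001-02-20.
Applying '-145 days' to 2001-02-20: counting 145 days back gives 2000-09-28.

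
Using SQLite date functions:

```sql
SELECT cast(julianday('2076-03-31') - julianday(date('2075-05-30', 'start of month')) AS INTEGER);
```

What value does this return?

`start of month` rewinds 2075-05-30 to 2075-05-01.
30 days remain in May 2075 after the 1st (31 − 1).
Full months from June 2075 through February 2076 contribute their day counts.
Then 31 days into March 2076.
Total: 30 + 30 + 31 + 31 + 30 + 31 + 30 + 31 + 31 + 29 + 31 = 335.

335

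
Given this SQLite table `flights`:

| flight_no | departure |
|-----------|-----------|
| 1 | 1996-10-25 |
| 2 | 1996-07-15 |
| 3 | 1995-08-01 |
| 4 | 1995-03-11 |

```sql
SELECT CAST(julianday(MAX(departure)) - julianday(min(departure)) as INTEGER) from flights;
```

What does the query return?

594

MIN = 1995-03-11, MAX = 1996-10-25.
20 days remain in March 1995 after the 11th (31 − 11).
Full months from April 1995 through September 1996 contribute their day counts.
Then 25 days into October 1996.
Total: 20 + 30 + 31 + 30 + 31 + 31 + 30 + 31 + 30 + 31 + 31 + 29 + 31 + 30 + 31 + 30 + 31 + 31 + 30 + 25 = 594.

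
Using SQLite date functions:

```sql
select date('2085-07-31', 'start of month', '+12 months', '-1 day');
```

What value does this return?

`start of month` rewinds 2085-07-31 to 2085-07-01.
Adding +12 months to 2085-07-01 gives 2086-07-01.
Going back 1 day from 2086-07-01 reaches 2086-06-30 (last day of June, 30 days).

2086-06-30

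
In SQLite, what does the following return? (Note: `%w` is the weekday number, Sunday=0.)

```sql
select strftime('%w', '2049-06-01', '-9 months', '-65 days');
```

First apply '-9 months', '-65 days': 2049-06-01 → 2048-06-28.
2048-06-28 is a Sunday; with Sunday=0 that is 0.

0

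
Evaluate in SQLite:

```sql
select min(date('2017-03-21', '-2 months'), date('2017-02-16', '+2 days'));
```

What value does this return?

date('2017-03-21', '-2 months') → 2017-01-21.
date('2017-02-16', '+2 days') → 2017-02-18.
Earlier of the two is 2017-01-21.

2017-01-21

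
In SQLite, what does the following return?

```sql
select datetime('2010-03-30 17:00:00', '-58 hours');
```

-58 hours from 2010-03-30 17:00:00 is 2010-03-28 07:00:00 (crosses midnight).

2010-03-28 07:00:00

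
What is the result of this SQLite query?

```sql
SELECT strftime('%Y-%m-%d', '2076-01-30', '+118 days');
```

First apply '+118 days': 2076-01-30 → 2076-05-27.
`%Y-%m-%d` extracts the ISO date: 2076-05-27.

2076-05-27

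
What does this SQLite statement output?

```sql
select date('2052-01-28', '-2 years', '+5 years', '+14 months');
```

Adding -2 years to 2052-01-28 gives 2050-01-28.
Adding +5 years to 2050-01-28 gives 2055-01-28.
Adding +14 months to 2055-01-28 gives 2056-03-28.

2056-03-28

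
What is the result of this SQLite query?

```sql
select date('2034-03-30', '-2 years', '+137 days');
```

Adding -2 years to 2034-03-30 gives 2032-03-30.
Applying '+137 days' to 2032-03-30: counting 137 days forward gives 2032-08-14.

2032-08-14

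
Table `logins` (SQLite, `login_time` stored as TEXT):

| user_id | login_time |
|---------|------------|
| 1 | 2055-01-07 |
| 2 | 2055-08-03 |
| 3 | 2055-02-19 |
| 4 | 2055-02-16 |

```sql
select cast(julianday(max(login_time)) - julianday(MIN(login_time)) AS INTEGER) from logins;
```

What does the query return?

MIN = 2055-01-07, MAX = 2055-08-03.
24 days remain in January 2055 after the 7th (31 − 7).
Full months from February 2055 through July 2055 contribute their day counts.
Then 3 days into August 2055.
Total: 24 + 28 + 31 + 30 + 31 + 30 + 31 + 3 = 208.

208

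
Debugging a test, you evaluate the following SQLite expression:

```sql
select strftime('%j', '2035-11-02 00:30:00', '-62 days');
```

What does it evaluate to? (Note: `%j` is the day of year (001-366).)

244

First apply '-62 days': 2035-11-02 00:30:00 → 2035-09-01 00:30:00.
Day-of-year for 2035-09-01: days since 2035-01-01 inclusive = 244, zero-padded to 244.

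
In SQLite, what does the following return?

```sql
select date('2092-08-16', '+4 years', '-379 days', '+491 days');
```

2096-12-06

Adding +4 years to 2092-08-16 gives 2096-08-16.
Applying '-379 days' to 2096-08-16: counting 379 days back gives 2095-08-03.
Applying '+491 days' to 2095-08-03: counting 491 days forward gives 2096-12-06.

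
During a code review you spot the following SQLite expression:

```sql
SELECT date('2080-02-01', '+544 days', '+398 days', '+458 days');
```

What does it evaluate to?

Applying '+544 days' to 2080-02-01: counting 544 days forward gives 2081-07-29.
Applying '+398 days' to 2081-07-29: counting 398 days forward gives 2082-08-31.
Applying '+458 days' to 2082-08-31: counting 458 days forward gives 2083-12-02.

2083-12-02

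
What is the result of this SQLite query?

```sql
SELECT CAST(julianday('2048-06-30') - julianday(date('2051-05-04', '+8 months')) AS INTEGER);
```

-1283

Adding +8 months to 2051-05-04 gives 2052-01-04.
0 days remain in June 2048 after the 30th (30 − 30).
Full months from July 2048 through December 2051 contribute their day counts.
Then 4 days into January 2052.
Total: 0 + 31 + 31 + 30 + 31 + 30 + 31 + 31 + 28 + 31 + 30 + 31 + 30 + 31 + 31 + 30 + 31 + 30 + 31 + 31 + 28 + 31 + 30 + 31 + 30 + 31 + 31 + 30 + 31 + 30 + 31 + 31 + 28 + 31 + 30 + 31 + 30 + 31 + 31 + 30 + 31 + 30 + 31 + 4 = 1283.
The subtraction is earlier − later, so the result is −1283 → -1283.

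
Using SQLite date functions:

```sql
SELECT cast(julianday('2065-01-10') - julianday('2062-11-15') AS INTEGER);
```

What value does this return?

15 days remain in November 2062 after the 15th (30 − 15).
Full months from December 2062 through December 2064 contribute their day counts.
Then 10 days into January 2065.
Total: 15 + 31 + 31 + 28 + 31 + 30 + 31 + 30 + 31 + 31 + 30 + 31 + 30 + 31 + 31 + 29 + 31 + 30 + 31 + 30 + 31 + 31 + 30 + 31 + 30 + 31 + 10 = 787.

787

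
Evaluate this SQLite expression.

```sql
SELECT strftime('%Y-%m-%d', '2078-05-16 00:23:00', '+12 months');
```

2079-05-16

First apply '+12 months': 2078-05-16 00:23:00 → 2079-05-16 00:23:00.
`%Y-%m-%d` extracts the ISO date: 2079-05-16.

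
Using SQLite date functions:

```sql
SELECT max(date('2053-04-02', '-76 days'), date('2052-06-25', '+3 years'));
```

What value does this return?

date('2053-04-02', '-76 days') → 2053-01-16.
date('2052-06-25', '+3 years') → 2055-06-25.
Later of the two is 2055-06-25.

2055-06-25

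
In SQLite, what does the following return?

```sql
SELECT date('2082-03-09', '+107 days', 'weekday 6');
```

Applying '+107 days' to 2082-03-09: counting 107 days forward gives 2082-06-24.
`weekday 6` advances to the next Saturday; 2082-06-24 is a Wednesday, so it moves forward to 2082-06-27.

2082-06-27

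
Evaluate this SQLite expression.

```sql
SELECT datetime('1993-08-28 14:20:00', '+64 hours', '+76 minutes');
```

1993-08-31 07:36:00

+64 hours from 1993-08-28 14:20:00 is 1993-08-31 06:20:00 (crosses midnight).
76 minutes = 1h 16m; +76 minutes from 1993-08-31 06:20:00 is 1993-08-31 07:36:00.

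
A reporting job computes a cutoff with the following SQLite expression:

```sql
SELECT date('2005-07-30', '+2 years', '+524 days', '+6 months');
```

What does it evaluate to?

Adding +2 years to 2005-07-30 gives 2007-07-30.
Applying '+524 days' to 2007-07-30: counting 524 days forward gives 2009-01-04.
Adding +6 months to 2009-01-04 gives 2009-07-04.

2009-07-04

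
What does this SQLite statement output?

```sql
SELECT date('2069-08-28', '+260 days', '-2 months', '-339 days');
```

Applying '+260 days' to 2069-08-28: counting 260 days forward gives 2070-05-15.
Adding -2 months to 2070-05-15 gives 2070-03-15.
Applying '-339 days' to 2070-03-15: counting 339 days back gives 2069-04-10.

2069-04-10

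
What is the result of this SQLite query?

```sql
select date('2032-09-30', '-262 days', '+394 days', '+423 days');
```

Applying '-262 days' to 2032-09-30: counting 262 days back gives 2032-01-12.
Applying '+394 days' to 2032-01-12: counting 394 days forward gives 2033-02-09.
Applying '+423 days' to 2033-02-09: counting 423 days forward gives 2034-04-08.

2034-04-08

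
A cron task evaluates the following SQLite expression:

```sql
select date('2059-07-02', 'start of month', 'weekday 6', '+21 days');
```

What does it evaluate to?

`start of month` rewinds 2059-07-02 to 2059-07-01.
`weekday 6` advances to the next Saturday; 2059-07-01 is a Tuesday, so it moves forward to 2059-07-05.
Advancing 21 more days within July lands on 2059-07-26.

2059-07-26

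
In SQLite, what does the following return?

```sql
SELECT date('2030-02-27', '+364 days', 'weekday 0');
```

2031-03-02

Applying '+364 days' to 2030-02-27: counting 364 days forward gives 2031-02-26.
`weekday 0` advances to the next Sunday; 2031-02-26 is a Wednesday, so it moves forward to 2031-03-02.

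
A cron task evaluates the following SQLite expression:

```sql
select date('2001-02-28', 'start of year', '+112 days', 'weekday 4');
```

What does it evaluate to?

2001-04-26

`start of year` rewinds 2001-02-28 to 2001-01-01.
Applying '+112 days' to 2001-01-01: counting 112 days forward gives 2001-04-23.
`weekday 4` advances to the next Thursday; 2001-04-23 is a Monday, so it moves forward to 2001-04-26.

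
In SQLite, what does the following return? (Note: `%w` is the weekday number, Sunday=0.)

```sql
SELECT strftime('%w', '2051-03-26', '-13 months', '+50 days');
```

0

First apply '-13 months', '+50 days': 2051-03-26 → 2050-04-17.
2050-04-17 is a Sunday; with Sunday=0 that is 0.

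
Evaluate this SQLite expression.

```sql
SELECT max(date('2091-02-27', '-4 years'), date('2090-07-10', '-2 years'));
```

2088-07-10

date('2091-02-27', '-4 years') → 2087-02-27.
date('2090-07-10', '-2 years') → 2088-07-10.
Later of the two is 2088-07-10.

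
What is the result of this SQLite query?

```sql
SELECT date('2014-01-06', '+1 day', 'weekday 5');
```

Advancing 1 more day within January lands on 2014-01-07.
`weekday 5` advances to the next Friday; 2014-01-07 is a Tuesday, so it moves forward to 2014-01-10.

2014-01-10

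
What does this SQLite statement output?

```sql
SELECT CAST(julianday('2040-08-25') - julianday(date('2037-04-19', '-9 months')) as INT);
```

Adding -9 months to 2037-04-19 gives 2036-07-19.
12 days remain in July 2036 after the 19th (31 − 19).
Full months from August 2036 through July 2040 contribute their day counts.
Then 25 days into August 2040.
Total: 12 + 31 + 30 + 31 + 30 + 31 + 31 + 28 + 31 + 30 + 31 + 30 + 31 + 31 + 30 + 31 + 30 + 31 + 31 + 28 + 31 + 30 + 31 + 30 + 31 + 31 + 30 + 31 + 30 + 31 + 31 + 28 + 31 + 30 + 31 + 30 + 31 + 31 + 30 + 31 + 30 + 31 + 31 + 29 + 31 + 30 + 31 + 30 + 31 + 25 = 1498.

1498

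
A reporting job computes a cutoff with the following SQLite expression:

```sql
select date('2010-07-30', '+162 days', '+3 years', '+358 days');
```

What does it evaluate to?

2015-01-01

Applying '+162 days' to 2010-07-30: counting 162 days forward gives 2011-01-08.
Adding +3 years to 2011-01-08 gives 2014-01-08.
Applying '+358 days' to 2014-01-08: counting 358 days forward gives 2015-01-01.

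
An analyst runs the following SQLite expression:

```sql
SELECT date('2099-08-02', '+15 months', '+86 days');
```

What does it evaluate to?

Adding +15 months to 2099-08-02 gives 2100-11-02.
Applying '+86 days' to 2100-11-02: counting 86 days forward gives 2101-01-27.

2101-01-27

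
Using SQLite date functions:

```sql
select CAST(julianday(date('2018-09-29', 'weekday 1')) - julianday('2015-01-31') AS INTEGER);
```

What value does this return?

`weekday 1` advances to the next Monday; 2018-09-29 is a Saturday, so it moves forward to 2018-10-01.
0 days remain in January 2015 after the 31st (31 − 31).
Full months from February 2015 through September 2018 contribute their day counts.
Then 1 day into October 2018.
Total: 0 + 28 + 31 + 30 + 31 + 30 + 31 + 31 + 30 + 31 + 30 + 31 + 31 + 29 + 31 + 30 + 31 + 30 + 31 + 31 + 30 + 31 + 30 + 31 + 31 + 28 + 31 + 30 + 31 + 30 + 31 + 31 + 30 + 31 + 30 + 31 + 31 + 28 + 31 + 30 + 31 + 30 + 31 + 31 + 30 + 1 = 1339.

1339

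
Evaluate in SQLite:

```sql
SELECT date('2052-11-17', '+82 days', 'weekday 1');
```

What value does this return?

Applying '+82 days' to 2052-11-17: counting 82 days forward gives 2053-02-07.
`weekday 1` advances to the next Monday; 2053-02-07 is a Friday, so it moves forward to 2053-02-10.

2053-02-10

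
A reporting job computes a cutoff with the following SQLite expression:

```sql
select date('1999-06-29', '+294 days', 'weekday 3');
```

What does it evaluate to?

2000-04-19

Applying '+294 days' to 1999-06-29: counting 294 days forward gives 2000-04-18.
`weekday 3` advances to the next Wednesday; 2000-04-18 is a Tuesday, so it moves forward to 2000-04-19.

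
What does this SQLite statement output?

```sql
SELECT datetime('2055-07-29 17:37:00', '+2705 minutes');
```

2705 minutes = 45h 5m; +2705 minutes from 2055-07-29 17:37:00 is 2055-07-31 14:42:00 (crosses midnight).

2055-07-31 14:42:00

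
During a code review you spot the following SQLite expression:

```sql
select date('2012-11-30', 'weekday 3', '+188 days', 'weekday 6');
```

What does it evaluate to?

2013-06-15

`weekday 3` advances to the next Wednesday; 2012-11-30 is a Friday, so it moves forward to 2012-12-05.
Applying '+188 days' to 2012-12-05: counting 188 days forward gives 2013-06-11.
`weekday 6` advances to the next Saturday; 2013-06-11 is a Tuesday, so it moves forward to 2013-06-15.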